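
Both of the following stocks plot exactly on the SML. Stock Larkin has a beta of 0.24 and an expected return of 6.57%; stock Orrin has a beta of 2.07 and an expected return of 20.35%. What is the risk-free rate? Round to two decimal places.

Both satisfy E(R) = R_f + β·MRP, so the slope of the SML is
MRP = (20.35% − 6.57%) / (2.07 − 0.24) = 13.78% / 1.83 = 7.5301%
R_f = E(R_Larkin) − β_Larkin·MRP = 6.57% − 0.24 × 7.5301% = 4.7628%

4.76%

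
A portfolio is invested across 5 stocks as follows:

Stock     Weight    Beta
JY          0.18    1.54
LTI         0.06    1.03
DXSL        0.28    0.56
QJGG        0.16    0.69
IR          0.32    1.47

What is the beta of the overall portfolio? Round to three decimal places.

β_P = Σ w_i β_i = 0.18×1.54 + 0.06×1.03 + 0.28×0.56 + 0.16×0.69 + 0.32×1.47 = 1.0766

1.077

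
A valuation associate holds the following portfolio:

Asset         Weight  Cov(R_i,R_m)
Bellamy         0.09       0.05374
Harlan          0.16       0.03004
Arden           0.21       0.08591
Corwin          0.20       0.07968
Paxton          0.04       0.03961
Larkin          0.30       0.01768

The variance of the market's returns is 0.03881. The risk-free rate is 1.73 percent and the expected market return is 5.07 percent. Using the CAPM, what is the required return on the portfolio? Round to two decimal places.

6.08%

β_Bellamy = 0.05374 / 0.03881 = 1.3847
β_Harlan = 0.03004 / 0.03881 = 0.7740
β_Arden = 0.08591 / 0.03881 = 2.2136
β_Corwin = 0.07968 / 0.03881 = 2.0531
β_Paxton = 0.03961 / 0.03881 = 1.0206
β_Larkin = 0.01768 / 0.03881 = 0.4556
β_P = Σ w_i β_i = 0.09×1.3847 + 0.16×0.7740 + 0.21×2.2136 + 0.20×2.0531 + 0.04×1.0206 + 0.30×0.4556 = 1.3014
MRP = 5.07% − 1.73% = 3.34%
E(R_P) = R_f + β_P × MRP = 1.73% + 1.3014 × 3.34% = 6.08%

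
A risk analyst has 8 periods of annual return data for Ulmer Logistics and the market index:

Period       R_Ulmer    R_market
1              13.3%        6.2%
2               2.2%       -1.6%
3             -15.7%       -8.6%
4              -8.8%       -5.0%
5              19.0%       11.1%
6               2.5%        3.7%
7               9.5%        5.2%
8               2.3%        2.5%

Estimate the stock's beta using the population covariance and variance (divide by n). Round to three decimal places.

1.713

Mean R_i = (13.3 + 2.2 − 15.7 − 8.8 + 19.0 + 2.5 + 9.5 + 2.3) / 8 = 3.0375%
Mean R_m = (6.2 − 1.6 − 8.6 − 5.0 + 11.1 + 3.7 + 5.2 + 2.5) / 8 = 1.6875%
Σ(R_i − R̄_i)(R_m − R̄_m) = 492.2538  ⇒  Cov = 492.2538 / 8 = 61.5317
Σ(R_m − R̄_m)² = 287.3688  ⇒  Var(R_m) = 287.3688 / 8 = 35.9211
β = Cov / Var(R_m) = 61.5317 / 35.9211 = 1.7130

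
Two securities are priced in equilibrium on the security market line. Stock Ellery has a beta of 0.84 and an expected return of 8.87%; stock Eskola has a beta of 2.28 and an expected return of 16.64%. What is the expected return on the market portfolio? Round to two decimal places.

Both satisfy E(R) = R_f + β·MRP, so the slope of the SML is
MRP = (16.64% − 8.87%) / (2.28 − 0.84) = 7.77% / 1.44 = 5.3958%
R_f = E(R_Ellery) − β_Ellery·MRP = 8.87% − 0.84 × 5.3958% = 4.3375%
E(R_m) = R_f + MRP = 4.3375% + 5.3958% = 9.73%

9.73%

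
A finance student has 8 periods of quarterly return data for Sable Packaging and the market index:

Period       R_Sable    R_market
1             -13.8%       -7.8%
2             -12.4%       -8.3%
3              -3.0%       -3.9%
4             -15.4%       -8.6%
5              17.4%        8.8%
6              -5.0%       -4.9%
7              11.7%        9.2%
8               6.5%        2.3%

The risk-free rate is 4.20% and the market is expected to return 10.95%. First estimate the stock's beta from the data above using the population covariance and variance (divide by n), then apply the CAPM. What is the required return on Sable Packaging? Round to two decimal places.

Mean R_i = (-13.8 − 12.4 − 3.0 − 15.4 + 17.4 − 5.0 + 11.7 + 6.5) / 8 = -1.7500%
Mean R_m = (-7.8 − 8.3 − 3.9 − 8.6 + 8.8 − 4.9 + 9.2 + 2.3) / 8 = -1.6500%
Σ(R_i − R̄_i)(R_m − R̄_m) = 631.8100  ⇒  Cov = 631.8100 / 8 = 78.9763
Σ(R_m − R̄_m)² = 388.5000  ⇒  Var(R_m) = 388.5000 / 8 = 48.5625
β = Cov / Var(R_m) = 78.9763 / 48.5625 = 1.6263
MRP = 10.95% − 4.20% = 6.75%
E(R) = R_f + β × MRP = 4.20% + 1.6263 × 6.75% = 15.18%

15.18%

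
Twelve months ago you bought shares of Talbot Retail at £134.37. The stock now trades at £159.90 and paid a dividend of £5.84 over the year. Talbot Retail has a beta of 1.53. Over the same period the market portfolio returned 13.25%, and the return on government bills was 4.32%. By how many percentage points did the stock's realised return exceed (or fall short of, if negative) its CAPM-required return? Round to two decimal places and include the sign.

+5.36%

Realised HPR = (P1 + D1 − P0) / P0 = (159.90 + 5.84 − 134.37) / 134.37 = 31.37 / 134.37 = 23.3460%
MRP = 13.25% − 4.32% = 8.93%
CAPM required = R_f + β·MRP = 4.32% + 1.53 × 8.93% = 17.9829%
α = realised − required = 23.3460% − 17.9829% = +5.36%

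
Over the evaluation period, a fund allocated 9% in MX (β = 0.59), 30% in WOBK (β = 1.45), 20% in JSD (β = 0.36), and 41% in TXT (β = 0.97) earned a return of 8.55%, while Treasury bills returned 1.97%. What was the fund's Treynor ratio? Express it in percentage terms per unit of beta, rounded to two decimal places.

6.87%

β_P = 0.09×0.59 + 0.30×1.45 + 0.20×0.36 + 0.41×0.97 = 0.9578
Treynor = (R_P − R_f) / β_P = (8.55% − 1.97%) / 0.9578 = 6.58% / 0.9578 = 6.87%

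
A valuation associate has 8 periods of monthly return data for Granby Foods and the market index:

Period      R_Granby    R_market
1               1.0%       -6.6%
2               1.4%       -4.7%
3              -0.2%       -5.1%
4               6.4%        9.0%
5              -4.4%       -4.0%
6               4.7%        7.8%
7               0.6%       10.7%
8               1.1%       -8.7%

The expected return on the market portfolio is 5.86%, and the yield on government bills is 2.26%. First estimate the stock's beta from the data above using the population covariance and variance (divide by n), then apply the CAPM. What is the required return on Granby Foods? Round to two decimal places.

3.07%

Mean R_i = (1.0 + 1.4 − 0.2 + 6.4 − 4.4 + 4.7 + 0.6 + 1.1) / 8 = 1.3250%
Mean R_m = (-6.6 − 4.7 − 5.1 + 9.0 − 4.0 + 7.8 + 10.7 − 8.7) / 8 = -0.2000%
Σ(R_i − R̄_i)(R_m − R̄_m) = 98.6700  ⇒  Cov = 98.6700 / 8 = 12.3338
Σ(R_m − R̄_m)² = 439.3600  ⇒  Var(R_m) = 439.3600 / 8 = 54.9200
β = Cov / Var(R_m) = 12.3338 / 54.9200 = 0.2246
MRP = 5.86% − 2.26% = 3.60%
E(R) = R_f + β × MRP = 2.26% + 0.2246 × 3.60% = 3.07%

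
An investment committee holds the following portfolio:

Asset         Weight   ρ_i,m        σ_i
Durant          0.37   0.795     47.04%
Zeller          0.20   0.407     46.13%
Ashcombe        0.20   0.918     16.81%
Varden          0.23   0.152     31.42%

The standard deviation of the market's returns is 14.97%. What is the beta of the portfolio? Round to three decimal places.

β_Durant = 0.795 × 47.04% / 14.97% = 2.4981
β_Zeller = 0.407 × 46.13% / 14.97% = 1.2542
β_Ashcombe = 0.918 × 16.81% / 14.97% = 1.0308
β_Varden = 0.152 × 31.42% / 14.97% = 0.3190
β_P = Σ w_i β_i = 0.37×2.4981 + 0.20×1.2542 + 0.20×1.0308 + 0.23×0.3190 = 1.4547

1.455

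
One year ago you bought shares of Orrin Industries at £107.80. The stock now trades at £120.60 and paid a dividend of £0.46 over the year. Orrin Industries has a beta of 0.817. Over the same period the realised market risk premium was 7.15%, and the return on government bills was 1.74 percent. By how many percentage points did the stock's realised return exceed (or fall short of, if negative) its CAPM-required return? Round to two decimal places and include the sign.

Realised HPR = (P1 + D1 − P0) / P0 = (120.60 + 0.46 − 107.80) / 107.80 = 13.26 / 107.80 = 12.3006%
CAPM required = R_f + β·MRP = 1.74% + 0.817 × 7.15% = 7.58155%
α = realised − required = 12.3006% − 7.58155% = +4.72%

+4.72%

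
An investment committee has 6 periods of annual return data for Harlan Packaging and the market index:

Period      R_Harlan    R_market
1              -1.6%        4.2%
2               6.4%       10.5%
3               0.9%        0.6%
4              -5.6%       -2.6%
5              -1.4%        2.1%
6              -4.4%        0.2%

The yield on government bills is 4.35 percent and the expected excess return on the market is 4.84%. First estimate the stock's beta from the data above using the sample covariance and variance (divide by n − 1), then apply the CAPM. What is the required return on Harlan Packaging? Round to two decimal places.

Mean R_i = (-1.6 + 6.4 + 0.9 − 5.6 − 1.4 − 4.4) / 6 = -0.9500%
Mean R_m = (4.2 + 10.5 + 0.6 − 2.6 + 2.1 + 0.2) / 6 = 2.5000%
Σ(R_i − R̄_i)(R_m − R̄_m) = 86.0100  ⇒  Cov = 86.0100 / 5 = 17.2020
Σ(R_m − R̄_m)² = 101.9600  ⇒  Var(R_m) = 101.9600 / 5 = 20.3920
β = Cov / Var(R_m) = 17.2020 / 20.3920 = 0.8436
E(R) = R_f + β × MRP = 4.35% + 0.8436 × 4.84% = 8.43%

8.43%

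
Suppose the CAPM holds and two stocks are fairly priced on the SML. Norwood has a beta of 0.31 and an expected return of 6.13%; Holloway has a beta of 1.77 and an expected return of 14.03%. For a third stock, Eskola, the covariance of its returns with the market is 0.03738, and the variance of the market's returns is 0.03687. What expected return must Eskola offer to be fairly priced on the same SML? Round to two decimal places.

MRP = (14.03% − 6.13%) / (1.77 − 0.31) = 5.4110%
R_f = 6.13% − 0.31 × 5.4110% = 4.4526%
β_Eskola = Cov / Var(R_m) = 0.03738 / 0.03687 = 1.0138
E(R_Eskola) = R_f + β × MRP = 4.4526% + 1.0138 × 5.4110% = 9.94%

9.94%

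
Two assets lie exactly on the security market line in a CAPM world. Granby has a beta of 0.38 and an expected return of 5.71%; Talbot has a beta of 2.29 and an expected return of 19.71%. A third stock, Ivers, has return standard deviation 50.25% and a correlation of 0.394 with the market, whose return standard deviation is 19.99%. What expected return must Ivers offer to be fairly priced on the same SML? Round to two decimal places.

MRP = (19.71% − 5.71%) / (2.29 − 0.38) = 7.3298%
R_f = 5.71% − 0.38 × 7.3298% = 2.9247%
β_Ivers = ρ·σ_i/σ_m = 0.394 × 50.25 / 19.99 = 0.9904
E(R_Ivers) = R_f + β × MRP = 2.9247% + 0.9904 × 7.3298% = 10.18%

10.18%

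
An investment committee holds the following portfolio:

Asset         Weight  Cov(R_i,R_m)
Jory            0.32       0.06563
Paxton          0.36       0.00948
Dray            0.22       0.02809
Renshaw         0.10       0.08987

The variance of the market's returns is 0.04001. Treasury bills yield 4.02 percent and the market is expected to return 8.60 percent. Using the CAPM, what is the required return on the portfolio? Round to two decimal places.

β_Jory = 0.06563 / 0.04001 = 1.6403
β_Paxton = 0.00948 / 0.04001 = 0.2369
β_Dray = 0.02809 / 0.04001 = 0.7021
β_Renshaw = 0.08987 / 0.04001 = 2.2462
β_P = Σ w_i β_i = 0.32×1.6403 + 0.36×0.2369 + 0.22×0.7021 + 0.10×2.2462 = 0.9893
MRP = 8.60% − 4.02% = 4.58%
E(R_P) = R_f + β_P × MRP = 4.02% + 0.9893 × 4.58% = 8.55%

8.55%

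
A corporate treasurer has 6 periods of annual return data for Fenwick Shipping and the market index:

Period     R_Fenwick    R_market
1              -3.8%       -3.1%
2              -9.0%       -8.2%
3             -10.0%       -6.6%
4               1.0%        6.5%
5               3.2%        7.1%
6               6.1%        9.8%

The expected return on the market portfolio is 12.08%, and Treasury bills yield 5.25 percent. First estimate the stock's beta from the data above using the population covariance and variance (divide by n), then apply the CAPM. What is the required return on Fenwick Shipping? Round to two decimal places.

Mean R_i = (-3.8 − 9.0 − 10.0 + 1.0 + 3.2 + 6.1) / 6 = -2.0833%
Mean R_m = (-3.1 − 8.2 − 6.6 + 6.5 + 7.1 + 9.8) / 6 = 0.9167%
Σ(R_i − R̄_i)(R_m − R̄_m) = 252.0383  ⇒  Cov = 252.0383 / 6 = 42.0064
Σ(R_m − R̄_m)² = 304.0683  ⇒  Var(R_m) = 304.0683 / 6 = 50.6781
β = Cov / Var(R_m) = 42.0064 / 50.6781 = 0.8289
MRP = 12.08% − 5.25% = 6.83%
E(R) = R_f + β × MRP = 5.25% + 0.8289 × 6.83% = 10.91%

10.91%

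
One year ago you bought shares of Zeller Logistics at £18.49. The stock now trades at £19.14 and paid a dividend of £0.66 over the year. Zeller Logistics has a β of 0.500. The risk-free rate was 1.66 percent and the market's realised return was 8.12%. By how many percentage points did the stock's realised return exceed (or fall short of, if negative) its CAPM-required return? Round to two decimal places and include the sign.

Realised HPR = (P1 + D1 − P0) / P0 = (19.14 + 0.66 − 18.49) / 18.49 = 1.31 / 18.49 = 7.0849%
MRP = 8.12% − 1.66% = 6.46%
CAPM required = R_f + β·MRP = 1.66% + 0.500 × 6.46% = 4.89000%
α = realised − required = 7.0849% − 4.89000% = +2.19%

+2.19%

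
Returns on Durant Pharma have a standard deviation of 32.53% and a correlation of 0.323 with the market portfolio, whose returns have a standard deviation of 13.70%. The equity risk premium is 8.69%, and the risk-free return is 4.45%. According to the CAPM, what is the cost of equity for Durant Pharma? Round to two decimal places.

β = ρ × σ_i / σ_m = 0.323 × 32.53% / 13.70% = 0.7669
E(R) = 4.45% + 0.7669 × 8.69% = 11.11%

11.11%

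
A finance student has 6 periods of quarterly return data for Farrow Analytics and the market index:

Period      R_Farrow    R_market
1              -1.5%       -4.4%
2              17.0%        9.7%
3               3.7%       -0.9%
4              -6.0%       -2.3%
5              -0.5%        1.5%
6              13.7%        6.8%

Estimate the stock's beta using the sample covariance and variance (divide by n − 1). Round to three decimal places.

1.524

Mean R_i = (-1.5 + 17.0 + 3.7 − 6.0 − 0.5 + 13.7) / 6 = 4.4000%
Mean R_m = (-4.4 + 9.7 − 0.9 − 2.3 + 1.5 + 6.8) / 6 = 1.7333%
Σ(R_i − R̄_i)(R_m − R̄_m) = 228.6200  ⇒  Cov = 228.6200 / 5 = 45.7240
Σ(R_m − R̄_m)² = 150.0133  ⇒  Var(R_m) = 150.0133 / 5 = 30.0027
β = Cov / Var(R_m) = 45.7240 / 30.0027 = 1.5240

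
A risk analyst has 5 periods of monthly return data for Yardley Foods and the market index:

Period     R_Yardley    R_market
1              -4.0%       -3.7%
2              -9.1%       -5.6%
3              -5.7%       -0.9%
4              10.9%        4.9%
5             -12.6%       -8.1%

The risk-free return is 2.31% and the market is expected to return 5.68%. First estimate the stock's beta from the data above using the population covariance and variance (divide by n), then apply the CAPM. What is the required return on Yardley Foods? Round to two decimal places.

Mean R_i = (-4.0 − 9.1 − 5.7 + 10.9 − 12.6) / 5 = -4.1000%
Mean R_m = (-3.7 − 5.6 − 0.9 + 4.9 − 8.1) / 5 = -2.6800%
Σ(R_i − R̄_i)(R_m − R̄_m) = 171.4200  ⇒  Cov = 171.4200 / 5 = 34.2840
Σ(R_m − R̄_m)² = 99.5680  ⇒  Var(R_m) = 99.5680 / 5 = 19.9136
β = Cov / Var(R_m) = 34.2840 / 19.9136 = 1.7216
MRP = 5.68% − 2.31% = 3.37%
E(R) = R_f + β × MRP = 2.31% + 1.7216 × 3.37% = 8.11%

8.11%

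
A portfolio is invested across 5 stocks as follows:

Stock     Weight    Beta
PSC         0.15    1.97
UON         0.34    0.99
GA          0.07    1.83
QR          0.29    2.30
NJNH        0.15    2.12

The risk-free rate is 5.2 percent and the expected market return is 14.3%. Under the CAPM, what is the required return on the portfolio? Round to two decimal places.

21.08%

β_P = Σ w_i β_i = 0.15×1.97 + 0.34×0.99 + 0.07×1.83 + 0.29×2.30 + 0.15×2.12 = 1.7452
MRP = 14.3% − 5.2% = 9.10%
E(R_P) = R_f + β_P × MRP = 5.2% + 1.7452 × 9.1% = 21.08%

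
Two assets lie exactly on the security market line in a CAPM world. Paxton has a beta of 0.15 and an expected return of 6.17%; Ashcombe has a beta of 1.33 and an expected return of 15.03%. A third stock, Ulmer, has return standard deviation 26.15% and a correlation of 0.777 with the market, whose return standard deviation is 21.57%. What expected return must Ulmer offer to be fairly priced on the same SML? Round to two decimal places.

MRP = (15.03% − 6.17%) / (1.33 − 0.15) = 7.5085%
R_f = 6.17% − 0.15 × 7.5085% = 5.0437%
β_Ulmer = ρ·σ_i/σ_m = 0.777 × 26.15 / 21.57 = 0.9420
E(R_Ulmer) = R_f + β × MRP = 5.0437% + 0.9420 × 7.5085% = 12.12%

12.12%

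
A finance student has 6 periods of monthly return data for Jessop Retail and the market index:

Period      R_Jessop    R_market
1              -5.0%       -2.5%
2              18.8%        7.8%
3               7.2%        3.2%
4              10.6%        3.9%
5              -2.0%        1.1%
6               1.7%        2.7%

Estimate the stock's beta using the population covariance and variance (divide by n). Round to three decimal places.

Mean R_i = (-5.0 + 18.8 + 7.2 + 10.6 − 2.0 + 1.7) / 6 = 5.2167%
Mean R_m = (-2.5 + 7.8 + 3.2 + 3.9 + 1.1 + 2.7) / 6 = 2.7000%
Σ(R_i − R̄_i)(R_m − R̄_m) = 141.4000  ⇒  Cov = 141.4000 / 6 = 23.5667
Σ(R_m − R̄_m)² = 57.3000  ⇒  Var(R_m) = 57.3000 / 6 = 9.5500
β = Cov / Var(R_m) = 23.5667 / 9.5500 = 2.4677

2.468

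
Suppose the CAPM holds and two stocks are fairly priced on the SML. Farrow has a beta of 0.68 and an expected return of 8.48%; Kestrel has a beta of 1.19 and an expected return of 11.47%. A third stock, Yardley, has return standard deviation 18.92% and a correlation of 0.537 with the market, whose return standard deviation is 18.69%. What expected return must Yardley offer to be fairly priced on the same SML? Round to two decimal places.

7.68%

MRP = (11.47% − 8.48%) / (1.19 − 0.68) = 5.8627%
R_f = 8.48% − 0.68 × 5.8627% = 4.4934%
β_Yardley = ρ·σ_i/σ_m = 0.537 × 18.92 / 18.69 = 0.5436
E(R_Yardley) = R_f + β × MRP = 4.4934% + 0.5436 × 5.8627% = 7.68%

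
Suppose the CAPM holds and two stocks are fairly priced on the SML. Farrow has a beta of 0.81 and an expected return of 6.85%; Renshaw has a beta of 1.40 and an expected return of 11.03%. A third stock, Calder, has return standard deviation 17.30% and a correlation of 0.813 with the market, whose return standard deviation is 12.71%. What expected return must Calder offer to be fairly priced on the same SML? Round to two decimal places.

MRP = (11.03% − 6.85%) / (1.40 − 0.81) = 7.0847%
R_f = 6.85% − 0.81 × 7.0847% = 1.1114%
β_Calder = ρ·σ_i/σ_m = 0.813 × 17.30 / 12.71 = 1.1066
E(R_Calder) = R_f + β × MRP = 1.1114% + 1.1066 × 7.0847% = 8.95%

8.95%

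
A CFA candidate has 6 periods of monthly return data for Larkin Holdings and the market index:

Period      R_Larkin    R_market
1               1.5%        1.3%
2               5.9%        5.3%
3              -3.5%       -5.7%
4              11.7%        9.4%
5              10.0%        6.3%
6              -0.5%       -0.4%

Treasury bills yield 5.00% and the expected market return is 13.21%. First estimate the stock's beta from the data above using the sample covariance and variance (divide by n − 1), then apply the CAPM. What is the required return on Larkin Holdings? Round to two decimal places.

Mean R_i = (1.5 + 5.9 − 3.5 + 11.7 + 10.0 − 0.5) / 6 = 4.1833%
Mean R_m = (1.3 + 5.3 − 5.7 + 9.4 + 6.3 − 0.4) / 6 = 2.7000%
Σ(R_i − R̄_i)(R_m − R̄_m) = 158.5800  ⇒  Cov = 158.5800 / 5 = 31.7160
Σ(R_m − R̄_m)² = 146.7400  ⇒  Var(R_m) = 146.7400 / 5 = 29.3480
β = Cov / Var(R_m) = 31.7160 / 29.3480 = 1.0807
MRP = 13.21% − 5.00% = 8.21%
E(R) = R_f + β × MRP = 5.00% + 1.0807 × 8.21% = 13.87%

13.87%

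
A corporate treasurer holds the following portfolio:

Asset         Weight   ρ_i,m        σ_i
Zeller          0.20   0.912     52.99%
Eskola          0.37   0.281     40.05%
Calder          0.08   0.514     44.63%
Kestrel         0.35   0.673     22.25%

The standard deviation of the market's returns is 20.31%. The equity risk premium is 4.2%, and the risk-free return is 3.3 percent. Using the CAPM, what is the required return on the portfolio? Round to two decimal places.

β_Zeller = 0.912 × 52.99% / 20.31% = 2.3795
β_Eskola = 0.281 × 40.05% / 20.31% = 0.5541
β_Calder = 0.514 × 44.63% / 20.31% = 1.1295
β_Kestrel = 0.673 × 22.25% / 20.31% = 0.7373
β_P = Σ w_i β_i = 0.20×2.3795 + 0.37×0.5541 + 0.08×1.1295 + 0.35×0.7373 = 1.0293
E(R_P) = R_f + β_P × MRP = 3.3% + 1.0293 × 4.2% = 7.62%

7.62%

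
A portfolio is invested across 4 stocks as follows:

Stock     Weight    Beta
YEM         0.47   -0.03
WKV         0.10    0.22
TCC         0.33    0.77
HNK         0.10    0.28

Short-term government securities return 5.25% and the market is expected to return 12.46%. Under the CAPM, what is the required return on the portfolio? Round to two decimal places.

7.34%

β_P = Σ w_i β_i = 0.47×-0.03 + 0.10×0.22 + 0.33×0.77 + 0.10×0.28 = 0.2900
MRP = 12.46% − 5.25% = 7.21%
E(R_P) = R_f + β_P × MRP = 5.25% + 0.2900 × 7.21% = 7.34%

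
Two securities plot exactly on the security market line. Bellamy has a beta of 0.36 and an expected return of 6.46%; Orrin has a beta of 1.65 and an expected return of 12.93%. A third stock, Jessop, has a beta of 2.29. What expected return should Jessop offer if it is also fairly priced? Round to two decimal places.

MRP (SML slope) = (12.93% − 6.46%) / (1.65 − 0.36) = 6.47% / 1.29 = 5.0155%
R_f (intercept) = 6.46% − 0.36 × 5.0155% = 4.6544%
E(R_Jessop) = R_f + β × MRP = 4.6544% + 2.29 × 5.0155% = 16.14%

16.14%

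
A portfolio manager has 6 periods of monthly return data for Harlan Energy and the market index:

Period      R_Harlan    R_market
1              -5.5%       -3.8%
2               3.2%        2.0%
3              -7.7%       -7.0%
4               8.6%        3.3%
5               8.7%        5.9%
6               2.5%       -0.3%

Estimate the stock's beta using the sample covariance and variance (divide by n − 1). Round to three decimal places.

Mean R_i = (-5.5 + 3.2 − 7.7 + 8.6 + 8.7 + 2.5) / 6 = 1.6333%
Mean R_m = (-3.8 + 2.0 − 7.0 + 3.3 + 5.9 − 0.3) / 6 = 0.0167%
Σ(R_i − R̄_i)(R_m − R̄_m) = 159.9967  ⇒  Cov = 159.9967 / 5 = 31.9993
Σ(R_m − R̄_m)² = 113.2283  ⇒  Var(R_m) = 113.2283 / 5 = 22.6457
β = Cov / Var(R_m) = 31.9993 / 22.6457 = 1.4130

1.413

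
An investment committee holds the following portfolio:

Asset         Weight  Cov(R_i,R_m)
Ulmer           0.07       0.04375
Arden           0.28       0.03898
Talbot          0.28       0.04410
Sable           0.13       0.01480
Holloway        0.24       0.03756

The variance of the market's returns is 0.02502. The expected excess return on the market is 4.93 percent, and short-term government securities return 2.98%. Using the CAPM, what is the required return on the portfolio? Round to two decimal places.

β_Ulmer = 0.04375 / 0.02502 = 1.7486
β_Arden = 0.03898 / 0.02502 = 1.5580
β_Talbot = 0.04410 / 0.02502 = 1.7626
β_Sable = 0.01480 / 0.02502 = 0.5915
β_Holloway = 0.03756 / 0.02502 = 1.5012
β_P = Σ w_i β_i = 0.07×1.7486 + 0.28×1.5580 + 0.28×1.7626 + 0.13×0.5915 + 0.24×1.5012 = 1.4894
E(R_P) = R_f + β_P × MRP = 2.98% + 1.4894 × 4.93% = 10.32%

10.32%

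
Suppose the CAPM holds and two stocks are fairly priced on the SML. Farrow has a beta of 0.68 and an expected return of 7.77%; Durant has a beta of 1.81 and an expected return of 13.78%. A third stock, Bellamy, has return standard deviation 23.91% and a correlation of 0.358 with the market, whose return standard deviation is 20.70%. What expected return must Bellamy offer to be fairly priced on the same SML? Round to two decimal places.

MRP = (13.78% − 7.77%) / (1.81 − 0.68) = 5.3186%
R_f = 7.77% − 0.68 × 5.3186% = 4.1534%
β_Bellamy = ρ·σ_i/σ_m = 0.358 × 23.91 / 20.70 = 0.4135
E(R_Bellamy) = R_f + β × MRP = 4.1534% + 0.4135 × 5.3186% = 6.35%

6.35%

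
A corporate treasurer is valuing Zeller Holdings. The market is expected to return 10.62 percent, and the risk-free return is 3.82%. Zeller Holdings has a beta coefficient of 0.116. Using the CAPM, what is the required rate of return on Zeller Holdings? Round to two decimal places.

4.61%

Market risk premium = E(R_m) − R_f = 10.62% − 3.82% = 6.80%
E(R) = R_f + β × MRP = 3.82% + 0.116 × 6.80% = 4.61%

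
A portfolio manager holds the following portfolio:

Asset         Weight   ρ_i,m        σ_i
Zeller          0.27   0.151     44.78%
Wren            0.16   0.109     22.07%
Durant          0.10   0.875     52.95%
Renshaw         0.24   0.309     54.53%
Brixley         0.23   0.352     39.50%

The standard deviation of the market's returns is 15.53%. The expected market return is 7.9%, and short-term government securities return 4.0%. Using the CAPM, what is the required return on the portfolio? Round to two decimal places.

7.54%

β_Zeller = 0.151 × 44.78% / 15.53% = 0.4354
β_Wren = 0.109 × 22.07% / 15.53% = 0.1549
β_Durant = 0.875 × 52.95% / 15.53% = 2.9833
β_Renshaw = 0.309 × 54.53% / 15.53% = 1.0850
β_Brixley = 0.352 × 39.50% / 15.53% = 0.8953
β_P = Σ w_i β_i = 0.27×0.4354 + 0.16×0.1549 + 0.10×2.9833 + 0.24×1.0850 + 0.23×0.8953 = 0.9070
MRP = 7.9% − 4.0% = 3.90%
E(R_P) = R_f + β_P × MRP = 4.0% + 0.9070 × 3.9% = 7.54%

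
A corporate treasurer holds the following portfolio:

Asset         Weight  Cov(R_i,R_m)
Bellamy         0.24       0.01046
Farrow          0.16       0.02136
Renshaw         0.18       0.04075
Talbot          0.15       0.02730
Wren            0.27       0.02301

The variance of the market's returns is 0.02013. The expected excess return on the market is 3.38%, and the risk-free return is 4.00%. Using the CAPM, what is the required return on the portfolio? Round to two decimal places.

7.96%

β_Bellamy = 0.01046 / 0.02013 = 0.5196
β_Farrow = 0.02136 / 0.02013 = 1.0611
β_Renshaw = 0.04075 / 0.02013 = 2.0243
β_Talbot = 0.02730 / 0.02013 = 1.3562
β_Wren = 0.02301 / 0.02013 = 1.1431
β_P = Σ w_i β_i = 0.24×0.5196 + 0.16×1.0611 + 0.18×2.0243 + 0.15×1.3562 + 0.27×1.1431 = 1.1709
E(R_P) = R_f + β_P × MRP = 4.00% + 1.1709 × 3.38% = 7.96%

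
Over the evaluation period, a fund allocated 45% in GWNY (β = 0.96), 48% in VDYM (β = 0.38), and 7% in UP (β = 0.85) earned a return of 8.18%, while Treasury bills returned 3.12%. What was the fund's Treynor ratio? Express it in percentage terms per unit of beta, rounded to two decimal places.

β_P = 0.45×0.96 + 0.48×0.38 + 0.07×0.85 = 0.6739
Treynor = (R_P − R_f) / β_P = (8.18% − 3.12%) / 0.6739 = 5.06% / 0.6739 = 7.51%

7.51%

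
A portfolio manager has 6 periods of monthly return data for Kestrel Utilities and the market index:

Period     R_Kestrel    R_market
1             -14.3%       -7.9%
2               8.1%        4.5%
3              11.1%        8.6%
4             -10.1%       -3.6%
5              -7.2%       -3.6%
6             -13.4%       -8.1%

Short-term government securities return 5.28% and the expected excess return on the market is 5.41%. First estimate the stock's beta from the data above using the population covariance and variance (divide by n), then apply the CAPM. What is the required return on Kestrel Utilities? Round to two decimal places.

13.99%

Mean R_i = (-14.3 + 8.1 + 11.1 − 10.1 − 7.2 − 13.4) / 6 = -4.3000%
Mean R_m = (-7.9 + 4.5 + 8.6 − 3.6 − 3.6 − 8.1) / 6 = -1.6833%
Σ(R_i − R̄_i)(R_m − R̄_m) = 372.2700  ⇒  Cov = 372.2700 / 6 = 62.0450
Σ(R_m − R̄_m)² = 231.1483  ⇒  Var(R_m) = 231.1483 / 6 = 38.5247
β = Cov / Var(R_m) = 62.0450 / 38.5247 = 1.6105
E(R) = R_f + β × MRP = 5.28% + 1.6105 × 5.41% = 13.99%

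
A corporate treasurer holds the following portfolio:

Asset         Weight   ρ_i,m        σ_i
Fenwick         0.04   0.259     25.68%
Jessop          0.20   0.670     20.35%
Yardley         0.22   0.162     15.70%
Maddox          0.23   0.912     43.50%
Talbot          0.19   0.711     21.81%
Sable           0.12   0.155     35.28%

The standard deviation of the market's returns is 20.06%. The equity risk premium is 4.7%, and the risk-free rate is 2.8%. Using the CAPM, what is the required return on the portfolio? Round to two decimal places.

β_Fenwick = 0.259 × 25.68% / 20.06% = 0.3316
β_Jessop = 0.670 × 20.35% / 20.06% = 0.6797
β_Yardley = 0.162 × 15.70% / 20.06% = 0.1268
β_Maddox = 0.912 × 43.50% / 20.06% = 1.9777
β_Talbot = 0.711 × 21.81% / 20.06% = 0.7730
β_Sable = 0.155 × 35.28% / 20.06% = 0.2726
β_P = Σ w_i β_i = 0.04×0.3316 + 0.20×0.6797 + 0.22×0.1268 + 0.23×1.9777 + 0.19×0.7730 + 0.12×0.2726 = 0.8116
E(R_P) = R_f + β_P × MRP = 2.8% + 0.8116 × 4.7% = 6.61%

6.61%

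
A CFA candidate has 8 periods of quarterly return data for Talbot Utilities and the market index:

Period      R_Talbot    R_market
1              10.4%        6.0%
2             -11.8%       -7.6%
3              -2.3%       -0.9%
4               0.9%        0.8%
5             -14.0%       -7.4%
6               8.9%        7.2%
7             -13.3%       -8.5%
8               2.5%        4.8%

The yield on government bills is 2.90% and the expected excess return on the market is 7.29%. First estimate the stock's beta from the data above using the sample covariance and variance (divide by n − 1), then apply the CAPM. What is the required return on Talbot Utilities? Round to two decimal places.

Mean R_i = (10.4 − 11.8 − 2.3 + 0.9 − 14.0 + 8.9 − 13.3 + 2.5) / 8 = -2.3375%
Mean R_m = (6.0 − 7.6 − 0.9 + 0.8 − 7.4 + 7.2 − 8.5 + 4.8) / 8 = -0.7000%
Σ(R_i − R̄_i)(R_m − R̄_m) = 434.5100  ⇒  Cov = 434.5100 / 7 = 62.0729
Σ(R_m − R̄_m)² = 293.1800  ⇒  Var(R_m) = 293.1800 / 7 = 41.8829
β = Cov / Var(R_m) = 62.0729 / 41.8829 = 1.4821
E(R) = R_f + β × MRP = 2.90% + 1.4821 × 7.29% = 13.70%

13.70%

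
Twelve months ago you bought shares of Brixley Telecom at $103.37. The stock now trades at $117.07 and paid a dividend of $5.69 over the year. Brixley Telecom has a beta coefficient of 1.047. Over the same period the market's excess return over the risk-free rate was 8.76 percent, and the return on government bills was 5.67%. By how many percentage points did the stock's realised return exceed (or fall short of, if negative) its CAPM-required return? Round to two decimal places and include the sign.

Realised HPR = (P1 + D1 − P0) / P0 = (117.07 + 5.69 − 103.37) / 103.37 = 19.39 / 103.37 = 18.7579%
CAPM required = R_f + β·MRP = 5.67% + 1.047 × 8.76% = 14.84172%
α = realised − required = 18.7579% − 14.84172% = +3.92%

+3.92%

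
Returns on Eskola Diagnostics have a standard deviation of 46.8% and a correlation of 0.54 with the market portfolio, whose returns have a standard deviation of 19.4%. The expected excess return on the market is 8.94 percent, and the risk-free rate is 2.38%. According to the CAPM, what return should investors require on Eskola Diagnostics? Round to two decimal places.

β = ρ × σ_i / σ_m = 0.54 × 46.8% / 19.4% = 1.3027
E(R) = 2.38% + 1.3027 × 8.94% = 14.03%

14.03%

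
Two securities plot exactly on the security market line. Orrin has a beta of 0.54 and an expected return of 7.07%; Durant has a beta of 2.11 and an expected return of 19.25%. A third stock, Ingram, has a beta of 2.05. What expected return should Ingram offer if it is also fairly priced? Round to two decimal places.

18.78%

MRP (SML slope) = (19.25% − 7.07%) / (2.11 − 0.54) = 12.18% / 1.57 = 7.7580%
R_f (intercept) = 7.07% − 0.54 × 7.7580% = 2.8807%
E(R_Ingram) = R_f + β × MRP = 2.8807% + 2.05 × 7.7580% = 18.78%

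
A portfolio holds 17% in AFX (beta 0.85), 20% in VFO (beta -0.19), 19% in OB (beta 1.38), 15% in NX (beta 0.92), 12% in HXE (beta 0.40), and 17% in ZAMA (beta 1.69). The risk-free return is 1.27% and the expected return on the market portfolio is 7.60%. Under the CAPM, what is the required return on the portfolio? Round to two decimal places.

β_P = Σ w_i β_i = 0.17×0.85 + 0.20×-0.19 + 0.19×1.38 + 0.15×0.92 + 0.12×0.40 + 0.17×1.69 = 0.8420
MRP = 7.60% − 1.27% = 6.33%
E(R_P) = R_f + β_P × MRP = 1.27% + 0.8420 × 6.33% = 6.60%

6.60%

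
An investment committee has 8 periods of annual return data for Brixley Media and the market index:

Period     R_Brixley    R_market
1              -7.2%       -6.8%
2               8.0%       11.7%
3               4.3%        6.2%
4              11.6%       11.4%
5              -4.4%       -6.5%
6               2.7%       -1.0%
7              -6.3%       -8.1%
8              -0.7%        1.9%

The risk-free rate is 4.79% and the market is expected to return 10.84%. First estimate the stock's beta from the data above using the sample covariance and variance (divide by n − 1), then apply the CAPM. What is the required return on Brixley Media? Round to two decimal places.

Mean R_i = (-7.2 + 8.0 + 4.3 + 11.6 − 4.4 + 2.7 − 6.3 − 0.7) / 8 = 1.0000%
Mean R_m = (-6.8 + 11.7 + 6.2 + 11.4 − 6.5 − 1.0 − 8.1 + 1.9) / 8 = 1.1000%
Σ(R_i − R̄_i)(R_m − R̄_m) = 368.2600  ⇒  Cov = 368.2600 / 7 = 52.6086
Σ(R_m − R̄_m)² = 454.3200  ⇒  Var(R_m) = 454.3200 / 7 = 64.9029
β = Cov / Var(R_m) = 52.6086 / 64.9029 = 0.8106
MRP = 10.84% − 4.79% = 6.05%
E(R) = R_f + β × MRP = 4.79% + 0.8106 × 6.05% = 9.69%

9.69%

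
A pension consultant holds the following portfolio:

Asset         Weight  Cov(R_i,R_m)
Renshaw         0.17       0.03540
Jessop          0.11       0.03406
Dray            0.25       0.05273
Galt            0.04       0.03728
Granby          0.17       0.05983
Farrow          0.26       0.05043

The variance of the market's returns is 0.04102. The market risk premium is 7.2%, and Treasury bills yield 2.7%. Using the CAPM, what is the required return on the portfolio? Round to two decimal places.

β_Renshaw = 0.03540 / 0.04102 = 0.8630
β_Jessop = 0.03406 / 0.04102 = 0.8303
β_Dray = 0.05273 / 0.04102 = 1.2855
β_Galt = 0.03728 / 0.04102 = 0.9088
β_Granby = 0.05983 / 0.04102 = 1.4586
β_Farrow = 0.05043 / 0.04102 = 1.2294
β_P = Σ w_i β_i = 0.17×0.8630 + 0.11×0.8303 + 0.25×1.2855 + 0.04×0.9088 + 0.17×1.4586 + 0.26×1.2294 = 1.1634
E(R_P) = R_f + β_P × MRP = 2.7% + 1.1634 × 7.2% = 11.08%

11.08%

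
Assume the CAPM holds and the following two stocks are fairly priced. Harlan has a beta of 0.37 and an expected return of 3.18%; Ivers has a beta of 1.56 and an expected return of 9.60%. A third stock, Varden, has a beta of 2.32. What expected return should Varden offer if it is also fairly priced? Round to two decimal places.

13.70%

MRP (SML slope) = (9.60% − 3.18%) / (1.56 − 0.37) = 6.42% / 1.19 = 5.3950%
R_f (intercept) = 3.18% − 0.37 × 5.3950% = 1.1839%
E(R_Varden) = R_f + β × MRP = 1.1839% + 2.32 × 5.3950% = 13.70%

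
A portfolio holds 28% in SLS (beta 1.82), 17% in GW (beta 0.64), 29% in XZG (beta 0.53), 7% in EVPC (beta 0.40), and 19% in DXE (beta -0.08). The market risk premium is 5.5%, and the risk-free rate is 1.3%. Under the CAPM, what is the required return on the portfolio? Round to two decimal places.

β_P = Σ w_i β_i = 0.28×1.82 + 0.17×0.64 + 0.29×0.53 + 0.07×0.40 + 0.19×-0.08 = 0.7849
E(R_P) = R_f + β_P × MRP = 1.3% + 0.7849 × 5.5% = 5.62%

5.62%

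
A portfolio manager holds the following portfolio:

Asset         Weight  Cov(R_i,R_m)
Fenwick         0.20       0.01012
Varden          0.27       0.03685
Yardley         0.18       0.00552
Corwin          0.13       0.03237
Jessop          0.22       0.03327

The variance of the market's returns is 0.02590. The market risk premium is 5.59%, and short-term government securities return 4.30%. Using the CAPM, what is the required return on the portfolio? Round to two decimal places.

β_Fenwick = 0.01012 / 0.02590 = 0.3907
β_Varden = 0.03685 / 0.02590 = 1.4228
β_Yardley = 0.00552 / 0.02590 = 0.2131
β_Corwin = 0.03237 / 0.02590 = 1.2498
β_Jessop = 0.03327 / 0.02590 = 1.2846
β_P = Σ w_i β_i = 0.20×0.3907 + 0.27×1.4228 + 0.18×0.2131 + 0.13×1.2498 + 0.22×1.2846 = 0.9457
E(R_P) = R_f + β_P × MRP = 4.30% + 0.9457 × 5.59% = 9.59%

9.59%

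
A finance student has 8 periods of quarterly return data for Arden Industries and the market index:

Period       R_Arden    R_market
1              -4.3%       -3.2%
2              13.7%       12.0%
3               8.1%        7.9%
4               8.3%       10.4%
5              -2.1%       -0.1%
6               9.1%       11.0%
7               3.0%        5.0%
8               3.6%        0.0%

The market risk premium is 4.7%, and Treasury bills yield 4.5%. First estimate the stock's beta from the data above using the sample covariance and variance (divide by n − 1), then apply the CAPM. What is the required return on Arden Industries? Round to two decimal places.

9.05%

Mean R_i = (-4.3 + 13.7 + 8.1 + 8.3 − 2.1 + 9.1 + 3.0 + 3.6) / 8 = 4.9250%
Mean R_m = (-3.2 + 12.0 + 7.9 + 10.4 − 0.1 + 11.0 + 5.0 + 0.0) / 8 = 5.3750%
Σ(R_i − R̄_i)(R_m − R̄_m) = 232.0050  ⇒  Cov = 232.0050 / 7 = 33.1436
Σ(R_m − R̄_m)² = 239.6950  ⇒  Var(R_m) = 239.6950 / 7 = 34.2421
β = Cov / Var(R_m) = 33.1436 / 34.2421 = 0.9679
E(R) = R_f + β × MRP = 4.5% + 0.9679 × 4.7% = 9.05%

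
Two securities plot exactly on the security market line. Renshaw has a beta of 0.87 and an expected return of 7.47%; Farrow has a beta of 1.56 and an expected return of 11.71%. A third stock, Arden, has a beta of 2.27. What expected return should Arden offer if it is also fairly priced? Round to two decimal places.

MRP (SML slope) = (11.71% − 7.47%) / (1.56 − 0.87) = 4.24% / 0.69 = 6.1449%
R_f (intercept) = 7.47% − 0.87 × 6.1449% = 2.1239%
E(R_Arden) = R_f + β × MRP = 2.1239% + 2.27 × 6.1449% = 16.07%

16.07%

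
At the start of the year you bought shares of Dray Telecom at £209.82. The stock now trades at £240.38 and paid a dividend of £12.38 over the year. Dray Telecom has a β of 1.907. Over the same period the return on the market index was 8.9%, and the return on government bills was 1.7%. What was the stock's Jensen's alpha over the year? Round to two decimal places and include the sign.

+5.03%

Realised HPR = (P1 + D1 − P0) / P0 = (240.38 + 12.38 − 209.82) / 209.82 = 42.94 / 209.82 = 20.4652%
MRP = 8.9% − 1.7% = 7.20%
CAPM required = R_f + β·MRP = 1.7% + 1.907 × 7.2% = 15.4304%
α = realised − required = 20.4652% − 15.4304% = +5.03%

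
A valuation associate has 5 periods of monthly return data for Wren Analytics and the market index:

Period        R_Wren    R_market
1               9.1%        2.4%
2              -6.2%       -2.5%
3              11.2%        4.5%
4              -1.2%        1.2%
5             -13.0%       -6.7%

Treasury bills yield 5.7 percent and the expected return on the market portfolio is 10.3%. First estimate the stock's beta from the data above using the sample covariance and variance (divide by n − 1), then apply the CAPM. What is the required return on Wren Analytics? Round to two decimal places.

15.88%

Mean R_i = (9.1 − 6.2 + 11.2 − 1.2 − 13.0) / 5 = -0.0200%
Mean R_m = (2.4 − 2.5 + 4.5 + 1.2 − 6.7) / 5 = -0.2200%
Σ(R_i − R̄_i)(R_m − R̄_m) = 173.3780  ⇒  Cov = 173.3780 / 4 = 43.3445
Σ(R_m − R̄_m)² = 78.3480  ⇒  Var(R_m) = 78.3480 / 4 = 19.5870
β = Cov / Var(R_m) = 43.3445 / 19.5870 = 2.2129
MRP = 10.3% − 5.7% = 4.60%
E(R) = R_f + β × MRP = 5.7% + 2.2129 × 4.6% = 15.88%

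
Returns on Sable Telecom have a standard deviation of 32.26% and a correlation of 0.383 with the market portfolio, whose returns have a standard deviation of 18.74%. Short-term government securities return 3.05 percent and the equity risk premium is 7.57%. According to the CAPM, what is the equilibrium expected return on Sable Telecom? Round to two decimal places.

8.04%

β = ρ × σ_i / σ_m = 0.383 × 32.26% / 18.74% = 0.6593
E(R) = 3.05% + 0.6593 × 7.57% = 8.04%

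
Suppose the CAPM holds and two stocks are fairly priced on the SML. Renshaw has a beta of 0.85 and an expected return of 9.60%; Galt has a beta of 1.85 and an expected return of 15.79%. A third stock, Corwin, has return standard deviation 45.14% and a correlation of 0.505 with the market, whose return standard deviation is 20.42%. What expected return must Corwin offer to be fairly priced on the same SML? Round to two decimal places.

11.25%

MRP = (15.79% − 9.60%) / (1.85 − 0.85) = 6.1900%
R_f = 9.60% − 0.85 × 6.1900% = 4.3385%
β_Corwin = ρ·σ_i/σ_m = 0.505 × 45.14 / 20.42 = 1.1163
E(R_Corwin) = R_f + β × MRP = 4.3385% + 1.1163 × 6.1900% = 11.25%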